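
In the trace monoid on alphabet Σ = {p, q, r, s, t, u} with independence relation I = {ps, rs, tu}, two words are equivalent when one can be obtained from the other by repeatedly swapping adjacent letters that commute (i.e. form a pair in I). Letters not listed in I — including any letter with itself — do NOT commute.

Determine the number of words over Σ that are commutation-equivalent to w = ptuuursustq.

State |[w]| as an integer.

piece 0:p — minimal
piece 1:t rests on {0:p}
piece 2:u rests on {0:p}
piece 3:u rests on {2:u}
piece 4:u rests on {3:u}
piece 5:r rests on {1:t, 4:u}
piece 6:s rests on {1:t, 4:u}
piece 7:u rests on {5:r, 6:s}
piece 8:s rests on {7:u}
piece 9:t rests on {8:s}
piece 10:q rests on {9:t}
minimal pieces: {0:p}
ways to finish when only these pieces remain (= sum over removing one remaining piece with nothing left below it):
  1 left: {10}→1
  2 left: {9,10}→1
  3 left: {8,9,10}→1
  4 left: {7,8,9,10}→1
  5 left: {5,7,8,9,10}→1  {6,7,8,9,10}→1
  6 left: {5,6,7,8,9,10}→2
  7 left: {1,5,6,7,8,9,10}→2  {4,5,6,7,8,9,10}→2
  8 left: {1,4,5,6,7,8,9,10}→4  {3,4,5,6,7,8,9,10}→2
  9 left: {1,3,4,5,6,7,8,9,10}→6  {2,3,4,5,6,7,8,9,10}→2
  placing 0:p first → 8 extensions

8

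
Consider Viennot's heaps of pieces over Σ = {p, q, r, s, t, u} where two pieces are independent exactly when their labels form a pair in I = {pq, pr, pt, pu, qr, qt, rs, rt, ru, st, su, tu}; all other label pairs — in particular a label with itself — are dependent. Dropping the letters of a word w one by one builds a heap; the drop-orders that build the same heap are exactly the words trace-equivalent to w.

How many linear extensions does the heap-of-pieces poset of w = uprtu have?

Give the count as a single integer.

piece 0:u — minimal
piece 1:p — minimal
piece 2:r — minimal
piece 3:t — minimal
piece 4:u rests on {0:u}
minimal pieces: {0:u, 1:p, 2:r, 3:t}
ways to finish when only these pieces remain (= sum over removing one remaining piece with nothing left below it):
  1 left: {1}→1  {2}→1  {3}→1  {4}→1
  2 left: {0,4}→1  {1,2}→2  {1,3}→2  {1,4}→2  {2,3}→2  {2,4}→2  {3,4}→2
  3 left: {0,1,4}→3  {0,2,4}→3  {0,3,4}→3  {1,2,3}→6  {1,2,4}→6  {1,3,4}→6  {2,3,4}→6
  placing 0:u first → 24 extensions
  placing 1:p first → 12 extensions
  placing 2:r first → 12 extensions
  placing 3:t first → 12 extensions
total linear extensions = 60

60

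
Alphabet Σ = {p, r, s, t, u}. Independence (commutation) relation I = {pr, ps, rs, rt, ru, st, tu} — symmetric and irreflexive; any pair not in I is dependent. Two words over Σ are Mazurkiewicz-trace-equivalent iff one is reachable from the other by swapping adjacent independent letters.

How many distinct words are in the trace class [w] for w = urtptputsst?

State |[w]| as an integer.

#0=u has no predecessor
#1=r has no predecessor
#2=t has no predecessor
#3=p depends on [0:u, 2:t]
#4=t depends on [3:p]
#5=p depends on [4:t]
#6=u depends on [5:p]
#7=t depends on [5:p]
#8=s depends on [6:u]
#9=s depends on [8:s]
#10=t depends on [7:t]
sources: [0:u, 1:r, 2:t]
N(rest) = Σ N(rest − s) over sources s of rest; N(one piece) = 1:
  size 1 → [1]=1  [9]=1  [10]=1
  size 2 → [1,9]=2  [1,10]=2  [7,10]=1  [8,9]=1  [9,10]=2
  size 3 → [1,7,10]=3  [1,8,9]=3  [1,9,10]=6  [6,8,9]=1  [7,9,10]=3  [8,9,10]=3
  size 4 → [1,6,8,9]=4  [1,7,9,10]=12  [1,8,9,10]=12  [6,8,9,10]=4  [7,8,9,10]=6
  size 5 → [1,6,8,9,10]=20  [1,7,8,9,10]=30  [6,7,8,9,10]=10
  size 6 → [1,6,7,8,9,10]=60  [5,6,7,8,9,10]=10
  size 7 → [1,5,6,7,8,9,10]=70  [4,5,6,7,8,9,10]=10
  size 8 → [1,4,5,6,7,8,9,10]=80  [3,4,5,6,7,8,9,10]=10
  size 9 → [0,3,4,5,6,7,8,9,10]=10  [1,3,4,5,6,7,8,9,10]=90  [2,3,4,5,6,7,8,9,10]=10
  first=0(u) contributes 100
  first=1(r) contributes 20
  first=2(t) contributes 100
|[w]| = 220

220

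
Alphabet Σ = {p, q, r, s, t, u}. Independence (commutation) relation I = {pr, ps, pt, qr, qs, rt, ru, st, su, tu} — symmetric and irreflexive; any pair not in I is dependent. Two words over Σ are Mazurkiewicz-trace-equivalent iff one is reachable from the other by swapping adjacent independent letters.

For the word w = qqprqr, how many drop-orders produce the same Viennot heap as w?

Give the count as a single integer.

piece 0:q — minimal
piece 1:q rests on {0:q}
piece 2:p rests on {1:q}
piece 3:r — minimal
piece 4:q rests on {2:p}
piece 5:r rests on {3:r}
minimal pieces: {0:q, 3:r}
ways to finish when only these pieces remain (= sum over removing one remaining piece with nothing left below it):
  1 left: {4}→1  {5}→1
  2 left: {2,4}→1  {3,5}→1  {4,5}→2
  3 left: {1,2,4}→1  {2,4,5}→3  {3,4,5}→3
  4 left: {0,1,2,4}→1  {1,2,4,5}→4  {2,3,4,5}→6
  placing 0:q first → 10 extensions
  placing 3:r first → 5 extensions
total linear extensions = 15

15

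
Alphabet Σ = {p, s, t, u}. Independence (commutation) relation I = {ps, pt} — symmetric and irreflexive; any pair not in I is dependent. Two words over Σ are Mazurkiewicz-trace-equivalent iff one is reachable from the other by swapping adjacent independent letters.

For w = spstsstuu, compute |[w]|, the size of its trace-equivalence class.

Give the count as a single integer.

0(s) covers ∅
1(p) covers ∅
2(s) covers 0:s
3(t) covers 2:s
4(s) covers 3:t
5(s) covers 4:s
6(t) covers 5:s
7(u) covers 1:p, 6:t
8(u) covers 7:u
floor of heap: 0:s, 1:p
completions by unplaced set U, small U first (add the entries for U minus each lowest piece of U):
  |U|=1: {8}:1
  |U|=2: {7,8}:1
  |U|=3: {1,7,8}:1  {6,7,8}:1
  |U|=4: {1,6,7,8}:2  {5,6,7,8}:1
  |U|=5: {1,5,6,7,8}:3  {4,5,6,7,8}:1
  |U|=6: {1,4,5,6,7,8}:4  {3,4,5,6,7,8}:1
  |U|=7: {1,3,4,5,6,7,8}:5  {2,3,4,5,6,7,8}:1
  start at 0(s): 6
  start at 1(p): 1
sum over floor = 7

7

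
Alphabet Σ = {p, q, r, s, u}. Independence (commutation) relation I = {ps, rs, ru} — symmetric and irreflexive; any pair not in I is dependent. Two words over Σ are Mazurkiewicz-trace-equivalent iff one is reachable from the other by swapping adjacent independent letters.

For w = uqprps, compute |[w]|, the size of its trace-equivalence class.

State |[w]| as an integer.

4

piece 0:u — minimal
piece 1:q rests on {0:u}
piece 2:p rests on {1:q}
piece 3:r rests on {2:p}
piece 4:p rests on {3:r}
piece 5:s rests on {1:q}
minimal pieces: {0:u}
ways to finish when only these pieces remain (= sum over removing one remaining piece with nothing left below it):
  1 left: {4}→1  {5}→1
  2 left: {3,4}→1  {4,5}→2
  3 left: {2,3,4}→1  {3,4,5}→3
  4 left: {2,3,4,5}→4
  placing 0:u first → 4 extensions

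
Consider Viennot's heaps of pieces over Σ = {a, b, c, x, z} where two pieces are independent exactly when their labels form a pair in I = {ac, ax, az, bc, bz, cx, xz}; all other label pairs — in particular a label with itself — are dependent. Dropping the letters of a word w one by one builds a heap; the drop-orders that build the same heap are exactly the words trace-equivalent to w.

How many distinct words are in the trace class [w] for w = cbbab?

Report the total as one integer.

#0=c has no predecessor
#1=b has no predecessor
#2=b depends on [1:b]
#3=a depends on [2:b]
#4=b depends on [3:a]
sources: [0:c, 1:b]
N(rest) = Σ N(rest − s) over sources s of rest; N(one piece) = 1:
  size 1 → [0]=1  [4]=1
  size 2 → [0,4]=2  [3,4]=1
  size 3 → [0,3,4]=3  [2,3,4]=1
  first=0(c) contributes 1
  first=1(b) contributes 4
|[w]| = 5

5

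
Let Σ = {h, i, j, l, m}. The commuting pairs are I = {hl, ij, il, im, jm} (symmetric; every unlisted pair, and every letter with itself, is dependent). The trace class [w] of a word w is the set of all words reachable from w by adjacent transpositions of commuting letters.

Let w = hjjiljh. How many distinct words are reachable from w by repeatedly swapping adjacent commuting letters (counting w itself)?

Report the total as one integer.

drop 0:h onto floor
drop 1:j onto {0:h}
drop 2:j onto {1:j}
drop 3:i onto {0:h}
drop 4:l onto {2:j}
drop 5:j onto {4:l}
drop 6:h onto {3:i, 5:j}
ground layer = {0:h}
drop-orders for the pieces not yet dropped (sum over which currently-grounded one goes next):
  1 to go: {6} 1
  2 to go: {3,6} 1  {5,6} 1
  3 to go: {3,5,6} 2  {4,5,6} 1
  4 to go: {2,4,5,6} 1  {3,4,5,6} 3
  5 to go: {1,2,4,5,6} 1  {2,3,4,5,6} 4
  if 0:h drops first: 5 orders

5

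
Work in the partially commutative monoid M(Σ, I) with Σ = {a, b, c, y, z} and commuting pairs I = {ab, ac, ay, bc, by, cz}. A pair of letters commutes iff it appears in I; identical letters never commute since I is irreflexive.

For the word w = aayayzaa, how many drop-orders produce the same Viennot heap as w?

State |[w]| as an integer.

10

0(a) covers ∅
1(a) covers 0:a
2(y) covers ∅
3(a) covers 1:a
4(y) covers 2:y
5(z) covers 3:a, 4:y
6(a) covers 5:z
7(a) covers 6:a
floor of heap: 0:a, 2:y
completions by unplaced set U, small U first (add the entries for U minus each lowest piece of U):
  |U|=1: {7}:1
  |U|=2: {6,7}:1
  |U|=3: {5,6,7}:1
  |U|=4: {3,5,6,7}:1  {4,5,6,7}:1
  |U|=5: {1,3,5,6,7}:1  {2,4,5,6,7}:1  {3,4,5,6,7}:2
  |U|=6: {0,1,3,5,6,7}:1  {1,3,4,5,6,7}:3  {2,3,4,5,6,7}:3
  start at 0(a): 6
  start at 2(y): 4
sum over floor = 10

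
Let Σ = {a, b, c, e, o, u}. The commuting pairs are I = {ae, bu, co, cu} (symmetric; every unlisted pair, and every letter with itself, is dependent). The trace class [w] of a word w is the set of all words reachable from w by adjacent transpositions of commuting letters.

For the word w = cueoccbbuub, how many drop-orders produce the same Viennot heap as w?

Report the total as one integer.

piece 0:c — minimal
piece 1:u — minimal
piece 2:e rests on {0:c, 1:u}
piece 3:o rests on {2:e}
piece 4:c rests on {2:e}
piece 5:c rests on {4:c}
piece 6:b rests on {3:o, 5:c}
piece 7:b rests on {6:b}
piece 8:u rests on {3:o}
piece 9:u rests on {8:u}
piece 10:b rests on {7:b}
minimal pieces: {0:c, 1:u}
ways to finish when only these pieces remain (= sum over removing one remaining piece with nothing left below it):
  1 left: {9}→1  {10}→1
  2 left: {7,10}→1  {8,9}→1  {9,10}→2
  3 left: {6,7,10}→1  {7,9,10}→3  {8,9,10}→3
  4 left: {5,6,7,10}→1  {6,7,9,10}→4  {7,8,9,10}→6
  5 left: {4,5,6,7,10}→1  {5,6,7,9,10}→5  {6,7,8,9,10}→10
  6 left: {3,6,7,8,9,10}→10  {4,5,6,7,9,10}→6  {5,6,7,8,9,10}→15
  7 left: {3,5,6,7,8,9,10}→25  {4,5,6,7,8,9,10}→21
  8 left: {3,4,5,6,7,8,9,10}→46
  9 left: {2,3,4,5,6,7,8,9,10}→46
  placing 0:c first → 46 extensions
  placing 1:u first → 46 extensions
total linear extensions = 92

92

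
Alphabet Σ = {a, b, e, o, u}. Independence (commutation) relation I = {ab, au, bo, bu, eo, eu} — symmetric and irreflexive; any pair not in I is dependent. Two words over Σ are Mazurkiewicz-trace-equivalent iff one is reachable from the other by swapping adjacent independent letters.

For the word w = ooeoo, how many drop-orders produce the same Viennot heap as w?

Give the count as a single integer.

5

piece 0:o — minimal
piece 1:o rests on {0:o}
piece 2:e — minimal
piece 3:o rests on {1:o}
piece 4:o rests on {3:o}
minimal pieces: {0:o, 2:e}
ways to finish when only these pieces remain (= sum over removing one remaining piece with nothing left below it):
  1 left: {2}→1  {4}→1
  2 left: {2,4}→2  {3,4}→1
  3 left: {1,3,4}→1  {2,3,4}→3
  placing 0:o first → 4 extensions
  placing 2:e first → 1 extensions
total linear extensions = 5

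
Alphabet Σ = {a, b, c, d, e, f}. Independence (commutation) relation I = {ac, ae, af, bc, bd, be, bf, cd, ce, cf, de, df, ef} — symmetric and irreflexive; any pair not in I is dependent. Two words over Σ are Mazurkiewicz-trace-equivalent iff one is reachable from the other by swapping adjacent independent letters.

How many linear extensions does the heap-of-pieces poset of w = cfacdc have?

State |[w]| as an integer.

60

drop 0:c onto floor
drop 1:f onto floor
drop 2:a onto floor
drop 3:c onto {0:c}
drop 4:d onto {2:a}
drop 5:c onto {3:c}
ground layer = {0:c, 1:f, 2:a}
drop-orders for the pieces not yet dropped (sum over which currently-grounded one goes next):
  1 to go: {1} 1  {4} 1  {5} 1
  2 to go: {1,4} 2  {1,5} 2  {2,4} 1  {3,5} 1  {4,5} 2
  3 to go: {0,3,5} 1  {1,2,4} 3  {1,3,5} 3  {1,4,5} 6  {2,4,5} 3  {3,4,5} 3
  4 to go: {0,1,3,5} 4  {0,3,4,5} 4  {1,2,4,5} 12  {1,3,4,5} 12  {2,3,4,5} 6
  if 0:c drops first: 30 orders
  if 1:f drops first: 10 orders
  if 2:a drops first: 20 orders
heap linearizations: 60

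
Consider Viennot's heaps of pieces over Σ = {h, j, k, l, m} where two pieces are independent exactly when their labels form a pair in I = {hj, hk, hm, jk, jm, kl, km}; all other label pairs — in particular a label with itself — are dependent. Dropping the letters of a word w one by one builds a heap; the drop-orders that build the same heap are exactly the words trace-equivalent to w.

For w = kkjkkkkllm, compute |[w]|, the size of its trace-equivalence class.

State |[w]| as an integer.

0(k) covers ∅
1(k) covers 0:k
2(j) covers ∅
3(k) covers 1:k
4(k) covers 3:k
5(k) covers 4:k
6(k) covers 5:k
7(l) covers 2:j
8(l) covers 7:l
9(m) covers 8:l
floor of heap: 0:k, 2:j
completions by unplaced set U, small U first (add the entries for U minus each lowest piece of U):
  |U|=1: {6}:1  {9}:1
  |U|=2: {5,6}:1  {6,9}:2  {8,9}:1
  |U|=3: {4,5,6}:1  {5,6,9}:3  {6,8,9}:3  {7,8,9}:1
  |U|=4: {2,7,8,9}:1  {3,4,5,6}:1  {4,5,6,9}:4  {5,6,8,9}:6  {6,7,8,9}:4
  |U|=5: {1,3,4,5,6}:1  {2,6,7,8,9}:5  {3,4,5,6,9}:5  {4,5,6,8,9}:10  {5,6,7,8,9}:10
  |U|=6: {0,1,3,4,5,6}:1  {1,3,4,5,6,9}:6  {2,5,6,7,8,9}:15  {3,4,5,6,8,9}:15  {4,5,6,7,8,9}:20
  |U|=7: {0,1,3,4,5,6,9}:7  {1,3,4,5,6,8,9}:21  {2,4,5,6,7,8,9}:35  {3,4,5,6,7,8,9}:35
  |U|=8: {0,1,3,4,5,6,8,9}:28  {1,3,4,5,6,7,8,9}:56  {2,3,4,5,6,7,8,9}:70
  start at 0(k): 126
  start at 2(j): 84
sum over floor = 210

210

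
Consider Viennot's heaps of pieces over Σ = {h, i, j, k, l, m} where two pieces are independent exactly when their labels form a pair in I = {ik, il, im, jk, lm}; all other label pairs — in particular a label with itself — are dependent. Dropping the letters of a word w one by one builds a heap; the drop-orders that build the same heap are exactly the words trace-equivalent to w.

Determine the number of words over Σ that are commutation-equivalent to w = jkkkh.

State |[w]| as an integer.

#0=j has no predecessor
#1=k has no predecessor
#2=k depends on [1:k]
#3=k depends on [2:k]
#4=h depends on [0:j, 3:k]
sources: [0:j, 1:k]
N(rest) = Σ N(rest − s) over sources s of rest; N(one piece) = 1:
  size 1 → [4]=1
  size 2 → [0,4]=1  [3,4]=1
  size 3 → [0,3,4]=2  [2,3,4]=1
  first=0(j) contributes 1
  first=1(k) contributes 3
|[w]| = 4

4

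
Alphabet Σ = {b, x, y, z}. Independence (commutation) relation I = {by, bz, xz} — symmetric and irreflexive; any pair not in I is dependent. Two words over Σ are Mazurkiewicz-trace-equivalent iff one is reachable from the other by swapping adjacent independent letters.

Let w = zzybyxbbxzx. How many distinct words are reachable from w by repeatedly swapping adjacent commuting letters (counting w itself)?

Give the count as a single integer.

0(z) covers ∅
1(z) covers 0:z
2(y) covers 1:z
3(b) covers ∅
4(y) covers 2:y
5(x) covers 3:b, 4:y
6(b) covers 5:x
7(b) covers 6:b
8(x) covers 7:b
9(z) covers 4:y
10(x) covers 8:x
floor of heap: 0:z, 3:b
completions by unplaced set U, small U first (add the entries for U minus each lowest piece of U):
  |U|=1: {9}:1  {10}:1
  |U|=2: {8,10}:1  {9,10}:2
  |U|=3: {7,8,10}:1  {8,9,10}:3
  |U|=4: {6,7,8,10}:1  {7,8,9,10}:4
  |U|=5: {5,6,7,8,10}:1  {6,7,8,9,10}:5
  |U|=6: {3,5,6,7,8,10}:1  {5,6,7,8,9,10}:6
  |U|=7: {3,5,6,7,8,9,10}:7  {4,5,6,7,8,9,10}:6
  |U|=8: {2,4,5,6,7,8,9,10}:6  {3,4,5,6,7,8,9,10}:13
  |U|=9: {1,2,4,5,6,7,8,9,10}:6  {2,3,4,5,6,7,8,9,10}:19
  start at 0(z): 25
  start at 3(b): 6
sum over floor = 31

31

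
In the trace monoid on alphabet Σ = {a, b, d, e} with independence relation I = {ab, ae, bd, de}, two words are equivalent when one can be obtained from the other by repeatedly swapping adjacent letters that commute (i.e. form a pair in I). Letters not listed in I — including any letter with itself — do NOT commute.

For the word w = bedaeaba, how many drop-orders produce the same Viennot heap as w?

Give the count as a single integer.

70

#0=b has no predecessor
#1=e depends on [0:b]
#2=d has no predecessor
#3=a depends on [2:d]
#4=e depends on [1:e]
#5=a depends on [3:a]
#6=b depends on [4:e]
#7=a depends on [5:a]
sources: [0:b, 2:d]
N(rest) = Σ N(rest − s) over sources s of rest; N(one piece) = 1:
  size 1 → [6]=1  [7]=1
  size 2 → [4,6]=1  [5,7]=1  [6,7]=2
  size 3 → [1,4,6]=1  [3,5,7]=1  [4,6,7]=3  [5,6,7]=3
  size 4 → [0,1,4,6]=1  [1,4,6,7]=4  [2,3,5,7]=1  [3,5,6,7]=4  [4,5,6,7]=6
  size 5 → [0,1,4,6,7]=5  [1,4,5,6,7]=10  [2,3,5,6,7]=5  [3,4,5,6,7]=10
  size 6 → [0,1,4,5,6,7]=15  [1,3,4,5,6,7]=20  [2,3,4,5,6,7]=15
  first=0(b) contributes 35
  first=2(d) contributes 35
|[w]| = 70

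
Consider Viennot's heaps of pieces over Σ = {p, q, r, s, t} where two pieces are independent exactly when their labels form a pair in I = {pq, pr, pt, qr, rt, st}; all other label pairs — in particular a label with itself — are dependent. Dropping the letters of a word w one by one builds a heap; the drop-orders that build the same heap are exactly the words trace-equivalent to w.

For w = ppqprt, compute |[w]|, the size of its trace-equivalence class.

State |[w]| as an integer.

60

0(p) covers ∅
1(p) covers 0:p
2(q) covers ∅
3(p) covers 1:p
4(r) covers ∅
5(t) covers 2:q
floor of heap: 0:p, 2:q, 4:r
completions by unplaced set U, small U first (add the entries for U minus each lowest piece of U):
  |U|=1: {3}:1  {4}:1  {5}:1
  |U|=2: {1,3}:1  {2,5}:1  {3,4}:2  {3,5}:2  {4,5}:2
  |U|=3: {0,1,3}:1  {1,3,4}:3  {1,3,5}:3  {2,3,5}:3  {2,4,5}:3  {3,4,5}:6
  |U|=4: {0,1,3,4}:4  {0,1,3,5}:4  {1,2,3,5}:6  {1,3,4,5}:12  {2,3,4,5}:12
  start at 0(p): 30
  start at 2(q): 20
  start at 4(r): 10
sum over floor = 60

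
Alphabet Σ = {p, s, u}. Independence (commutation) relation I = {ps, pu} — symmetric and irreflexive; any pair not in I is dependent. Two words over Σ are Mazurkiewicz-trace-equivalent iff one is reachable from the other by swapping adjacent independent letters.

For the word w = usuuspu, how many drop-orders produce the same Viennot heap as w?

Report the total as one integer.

#0=u has no predecessor
#1=s depends on [0:u]
#2=u depends on [1:s]
#3=u depends on [2:u]
#4=s depends on [3:u]
#5=p has no predecessor
#6=u depends on [4:s]
sources: [0:u, 5:p]
N(rest) = Σ N(rest − s) over sources s of rest; N(one piece) = 1:
  size 1 → [5]=1  [6]=1
  size 2 → [4,6]=1  [5,6]=2
  size 3 → [3,4,6]=1  [4,5,6]=3
  size 4 → [2,3,4,6]=1  [3,4,5,6]=4
  size 5 → [1,2,3,4,6]=1  [2,3,4,5,6]=5
  first=0(u) contributes 6
  first=5(p) contributes 1
|[w]| = 7

7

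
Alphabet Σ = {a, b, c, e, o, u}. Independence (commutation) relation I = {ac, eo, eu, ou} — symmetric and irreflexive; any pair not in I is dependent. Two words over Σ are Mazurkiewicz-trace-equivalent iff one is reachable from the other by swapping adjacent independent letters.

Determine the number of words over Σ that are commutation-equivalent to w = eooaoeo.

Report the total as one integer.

drop 0:e onto floor
drop 1:o onto floor
drop 2:o onto {1:o}
drop 3:a onto {0:e, 2:o}
drop 4:o onto {3:a}
drop 5:e onto {3:a}
drop 6:o onto {4:o}
ground layer = {0:e, 1:o}
drop-orders for the pieces not yet dropped (sum over which currently-grounded one goes next):
  1 to go: {5} 1  {6} 1
  2 to go: {4,6} 1  {5,6} 2
  3 to go: {4,5,6} 3
  4 to go: {3,4,5,6} 3
  5 to go: {0,3,4,5,6} 3  {2,3,4,5,6} 3
  if 0:e drops first: 3 orders
  if 1:o drops first: 6 orders
heap linearizations: 9

9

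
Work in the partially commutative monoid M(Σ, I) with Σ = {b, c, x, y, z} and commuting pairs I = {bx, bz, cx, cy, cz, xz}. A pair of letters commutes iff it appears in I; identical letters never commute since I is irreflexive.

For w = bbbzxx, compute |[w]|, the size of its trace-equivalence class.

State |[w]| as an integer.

#0=b has no predecessor
#1=b depends on [0:b]
#2=b depends on [1:b]
#3=z has no predecessor
#4=x has no predecessor
#5=x depends on [4:x]
sources: [0:b, 3:z, 4:x]
N(rest) = Σ N(rest − s) over sources s of rest; N(one piece) = 1:
  size 1 → [2]=1  [3]=1  [5]=1
  size 2 → [1,2]=1  [2,3]=2  [2,5]=2  [3,5]=2  [4,5]=1
  size 3 → [0,1,2]=1  [1,2,3]=3  [1,2,5]=3  [2,3,5]=6  [2,4,5]=3  [3,4,5]=3
  size 4 → [0,1,2,3]=4  [0,1,2,5]=4  [1,2,3,5]=12  [1,2,4,5]=6  [2,3,4,5]=12
  first=0(b) contributes 30
  first=3(z) contributes 10
  first=4(x) contributes 20
|[w]| = 60

60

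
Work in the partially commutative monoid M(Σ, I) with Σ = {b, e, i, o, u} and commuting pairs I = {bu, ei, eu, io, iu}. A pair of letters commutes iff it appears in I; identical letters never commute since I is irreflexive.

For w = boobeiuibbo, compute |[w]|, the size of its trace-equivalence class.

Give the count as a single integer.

0(b) covers ∅
1(o) covers 0:b
2(o) covers 1:o
3(b) covers 2:o
4(e) covers 3:b
5(i) covers 3:b
6(u) covers 2:o
7(i) covers 5:i
8(b) covers 4:e, 7:i
9(b) covers 8:b
10(o) covers 6:u, 9:b
floor of heap: 0:b
completions by unplaced set U, small U first (add the entries for U minus each lowest piece of U):
  |U|=1: {10}:1
  |U|=2: {6,10}:1  {9,10}:1
  |U|=3: {6,9,10}:2  {8,9,10}:1
  |U|=4: {4,8,9,10}:1  {6,8,9,10}:3  {7,8,9,10}:1
  |U|=5: {4,6,8,9,10}:4  {4,7,8,9,10}:2  {5,7,8,9,10}:1  {6,7,8,9,10}:4
  |U|=6: {4,5,7,8,9,10}:3  {4,6,7,8,9,10}:10  {5,6,7,8,9,10}:5
  |U|=7: {3,4,5,7,8,9,10}:3  {4,5,6,7,8,9,10}:18
  |U|=8: {3,4,5,6,7,8,9,10}:21
  |U|=9: {2,3,4,5,6,7,8,9,10}:21
  start at 0(b): 21

21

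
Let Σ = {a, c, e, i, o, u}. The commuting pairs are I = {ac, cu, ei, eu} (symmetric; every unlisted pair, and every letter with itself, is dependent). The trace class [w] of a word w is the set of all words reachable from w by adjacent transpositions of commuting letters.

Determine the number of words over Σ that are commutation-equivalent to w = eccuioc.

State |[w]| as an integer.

4

piece 0:e — minimal
piece 1:c rests on {0:e}
piece 2:c rests on {1:c}
piece 3:u — minimal
piece 4:i rests on {2:c, 3:u}
piece 5:o rests on {4:i}
piece 6:c rests on {5:o}
minimal pieces: {0:e, 3:u}
ways to finish when only these pieces remain (= sum over removing one remaining piece with nothing left below it):
  1 left: {6}→1
  2 left: {5,6}→1
  3 left: {4,5,6}→1
  4 left: {2,4,5,6}→1  {3,4,5,6}→1
  5 left: {1,2,4,5,6}→1  {2,3,4,5,6}→2
  placing 0:e first → 3 extensions
  placing 3:u first → 1 extensions
total linear extensions = 4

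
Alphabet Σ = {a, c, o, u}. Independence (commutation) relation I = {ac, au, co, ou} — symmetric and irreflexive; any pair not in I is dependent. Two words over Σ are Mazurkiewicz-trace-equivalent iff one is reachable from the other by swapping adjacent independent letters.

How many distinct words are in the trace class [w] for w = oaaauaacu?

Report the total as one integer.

piece 0:o — minimal
piece 1:a rests on {0:o}
piece 2:a rests on {1:a}
piece 3:a rests on {2:a}
piece 4:u — minimal
piece 5:a rests on {3:a}
piece 6:a rests on {5:a}
piece 7:c rests on {4:u}
piece 8:u rests on {7:c}
minimal pieces: {0:o, 4:u}
ways to finish when only these pieces remain (= sum over removing one remaining piece with nothing left below it):
  1 left: {6}→1  {8}→1
  2 left: {5,6}→1  {6,8}→2  {7,8}→1
  3 left: {3,5,6}→1  {4,7,8}→1  {5,6,8}→3  {6,7,8}→3
  4 left: {2,3,5,6}→1  {3,5,6,8}→4  {4,6,7,8}→4  {5,6,7,8}→6
  5 left: {1,2,3,5,6}→1  {2,3,5,6,8}→5  {3,5,6,7,8}→10  {4,5,6,7,8}→10
  6 left: {0,1,2,3,5,6}→1  {1,2,3,5,6,8}→6  {2,3,5,6,7,8}→15  {3,4,5,6,7,8}→20
  7 left: {0,1,2,3,5,6,8}→7  {1,2,3,5,6,7,8}→21  {2,3,4,5,6,7,8}→35
  placing 0:o first → 56 extensions
  placing 4:u first → 28 extensions
total linear extensions = 84

84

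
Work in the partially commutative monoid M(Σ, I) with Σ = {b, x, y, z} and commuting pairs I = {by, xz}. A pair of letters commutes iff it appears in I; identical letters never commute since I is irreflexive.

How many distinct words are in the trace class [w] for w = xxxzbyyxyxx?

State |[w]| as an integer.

12

piece 0:x — minimal
piece 1:x rests on {0:x}
piece 2:x rests on {1:x}
piece 3:z — minimal
piece 4:b rests on {2:x, 3:z}
piece 5:y rests on {2:x, 3:z}
piece 6:y rests on {5:y}
piece 7:x rests on {4:b, 6:y}
piece 8:y rests on {7:x}
piece 9:x rests on {8:y}
piece 10:x rests on {9:x}
minimal pieces: {0:x, 3:z}
ways to finish when only these pieces remain (= sum over removing one remaining piece with nothing left below it):
  1 left: {10}→1
  2 left: {9,10}→1
  3 left: {8,9,10}→1
  4 left: {7,8,9,10}→1
  5 left: {4,7,8,9,10}→1  {6,7,8,9,10}→1
  6 left: {4,6,7,8,9,10}→2  {5,6,7,8,9,10}→1
  7 left: {4,5,6,7,8,9,10}→3
  8 left: {2,4,5,6,7,8,9,10}→3  {3,4,5,6,7,8,9,10}→3
  9 left: {1,2,4,5,6,7,8,9,10}→3  {2,3,4,5,6,7,8,9,10}→6
  placing 0:x first → 9 extensions
  placing 3:z first → 3 extensions
total linear extensions = 12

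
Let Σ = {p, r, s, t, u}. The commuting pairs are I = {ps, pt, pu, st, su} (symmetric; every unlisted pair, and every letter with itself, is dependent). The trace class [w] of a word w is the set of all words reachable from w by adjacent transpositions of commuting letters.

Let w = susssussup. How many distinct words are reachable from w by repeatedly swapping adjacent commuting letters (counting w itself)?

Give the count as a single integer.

840

drop 0:s onto floor
drop 1:u onto floor
drop 2:s onto {0:s}
drop 3:s onto {2:s}
drop 4:s onto {3:s}
drop 5:u onto {1:u}
drop 6:s onto {4:s}
drop 7:s onto {6:s}
drop 8:u onto {5:u}
drop 9:p onto floor
ground layer = {0:s, 1:u, 9:p}
drop-orders for the pieces not yet dropped (sum over which currently-grounded one goes next):
  1 to go: {7} 1  {8} 1  {9} 1
  2 to go: {5,8} 1  {6,7} 1  {7,8} 2  {7,9} 2  {8,9} 2
  3 to go: {1,5,8} 1  {4,6,7} 1  {5,7,8} 3  {5,8,9} 3  {6,7,8} 3  {6,7,9} 3  {7,8,9} 6
  4 to go: {1,5,7,8} 4  {1,5,8,9} 4  {3,4,6,7} 1  {4,6,7,8} 4  {4,6,7,9} 4  {5,6,7,8} 6  {5,7,8,9} 12  {6,7,8,9} 12
  5 to go: {1,5,6,7,8} 10  {1,5,7,8,9} 20  {2,3,4,6,7} 1  {3,4,6,7,8} 5  {3,4,6,7,9} 5  {4,5,6,7,8} 10  {4,6,7,8,9} 20  {5,6,7,8,9} 30
  6 to go: {0,2,3,4,6,7} 1  {1,4,5,6,7,8} 20  {1,5,6,7,8,9} 60  {2,3,4,6,7,8} 6  {2,3,4,6,7,9} 6  {3,4,5,6,7,8} 15  {3,4,6,7,8,9} 30  {4,5,6,7,8,9} 60
  7 to go: {0,2,3,4,6,7,8} 7  {0,2,3,4,6,7,9} 7  {1,3,4,5,6,7,8} 35  {1,4,5,6,7,8,9} 140  {2,3,4,5,6,7,8} 21  {2,3,4,6,7,8,9} 42  {3,4,5,6,7,8,9} 105
  8 to go: {0,2,3,4,5,6,7,8} 28  {0,2,3,4,6,7,8,9} 56  {1,2,3,4,5,6,7,8} 56  {1,3,4,5,6,7,8,9} 280  {2,3,4,5,6,7,8,9} 168
  if 0:s drops first: 504 orders
  if 1:u drops first: 252 orders
  if 9:p drops first: 84 orders
heap linearizations: 840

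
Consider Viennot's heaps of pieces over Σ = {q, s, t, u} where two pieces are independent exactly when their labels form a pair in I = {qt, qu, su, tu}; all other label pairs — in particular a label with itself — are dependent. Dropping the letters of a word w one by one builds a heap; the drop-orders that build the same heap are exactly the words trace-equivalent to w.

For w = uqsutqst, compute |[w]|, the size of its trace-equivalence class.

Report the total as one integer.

0(u) covers ∅
1(q) covers ∅
2(s) covers 1:q
3(u) covers 0:u
4(t) covers 2:s
5(q) covers 2:s
6(s) covers 4:t, 5:q
7(t) covers 6:s
floor of heap: 0:u, 1:q
completions by unplaced set U, small U first (add the entries for U minus each lowest piece of U):
  |U|=1: {3}:1  {7}:1
  |U|=2: {0,3}:1  {3,7}:2  {6,7}:1
  |U|=3: {0,3,7}:3  {3,6,7}:3  {4,6,7}:1  {5,6,7}:1
  |U|=4: {0,3,6,7}:6  {3,4,6,7}:4  {3,5,6,7}:4  {4,5,6,7}:2
  |U|=5: {0,3,4,6,7}:10  {0,3,5,6,7}:10  {2,4,5,6,7}:2  {3,4,5,6,7}:10
  |U|=6: {0,3,4,5,6,7}:30  {1,2,4,5,6,7}:2  {2,3,4,5,6,7}:12
  start at 0(u): 14
  start at 1(q): 42
sum over floor = 56

56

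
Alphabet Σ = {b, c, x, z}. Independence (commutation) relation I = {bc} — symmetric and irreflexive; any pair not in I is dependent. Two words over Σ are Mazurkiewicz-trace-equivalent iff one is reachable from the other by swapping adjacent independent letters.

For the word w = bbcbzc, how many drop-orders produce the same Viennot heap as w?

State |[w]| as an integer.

4

#0=b has no predecessor
#1=b depends on [0:b]
#2=c has no predecessor
#3=b depends on [1:b]
#4=z depends on [2:c, 3:b]
#5=c depends on [4:z]
sources: [0:b, 2:c]
N(rest) = Σ N(rest − s) over sources s of rest; N(one piece) = 1:
  size 1 → [5]=1
  size 2 → [4,5]=1
  size 3 → [2,4,5]=1  [3,4,5]=1
  size 4 → [1,3,4,5]=1  [2,3,4,5]=2
  first=0(b) contributes 3
  first=2(c) contributes 1
|[w]| = 4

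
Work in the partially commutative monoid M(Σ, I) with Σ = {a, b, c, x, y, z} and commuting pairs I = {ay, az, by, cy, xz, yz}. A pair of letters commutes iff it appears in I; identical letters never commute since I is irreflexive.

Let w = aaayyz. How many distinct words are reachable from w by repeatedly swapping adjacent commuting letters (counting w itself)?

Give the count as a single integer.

60

#0=a has no predecessor
#1=a depends on [0:a]
#2=a depends on [1:a]
#3=y has no predecessor
#4=y depends on [3:y]
#5=z has no predecessor
sources: [0:a, 3:y, 5:z]
N(rest) = Σ N(rest − s) over sources s of rest; N(one piece) = 1:
  size 1 → [2]=1  [4]=1  [5]=1
  size 2 → [1,2]=1  [2,4]=2  [2,5]=2  [3,4]=1  [4,5]=2
  size 3 → [0,1,2]=1  [1,2,4]=3  [1,2,5]=3  [2,3,4]=3  [2,4,5]=6  [3,4,5]=3
  size 4 → [0,1,2,4]=4  [0,1,2,5]=4  [1,2,3,4]=6  [1,2,4,5]=12  [2,3,4,5]=12
  first=0(a) contributes 30
  first=3(y) contributes 20
  first=5(z) contributes 10
|[w]| = 60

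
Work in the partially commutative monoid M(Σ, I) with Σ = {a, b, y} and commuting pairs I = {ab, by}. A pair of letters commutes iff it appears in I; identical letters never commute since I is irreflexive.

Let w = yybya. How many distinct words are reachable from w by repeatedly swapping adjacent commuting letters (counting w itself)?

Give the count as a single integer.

drop 0:y onto floor
drop 1:y onto {0:y}
drop 2:b onto floor
drop 3:y onto {1:y}
drop 4:a onto {3:y}
ground layer = {0:y, 2:b}
drop-orders for the pieces not yet dropped (sum over which currently-grounded one goes next):
  1 to go: {2} 1  {4} 1
  2 to go: {2,4} 2  {3,4} 1
  3 to go: {1,3,4} 1  {2,3,4} 3
  if 0:y drops first: 4 orders
  if 2:b drops first: 1 orders
heap linearizations: 5

5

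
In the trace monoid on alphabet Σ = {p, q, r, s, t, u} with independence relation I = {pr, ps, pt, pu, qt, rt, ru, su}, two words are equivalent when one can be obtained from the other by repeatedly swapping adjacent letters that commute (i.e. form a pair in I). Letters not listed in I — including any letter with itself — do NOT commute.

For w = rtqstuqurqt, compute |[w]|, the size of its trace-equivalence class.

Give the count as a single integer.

#0=r has no predecessor
#1=t has no predecessor
#2=q depends on [0:r]
#3=s depends on [1:t, 2:q]
#4=t depends on [3:s]
#5=u depends on [4:t]
#6=q depends on [5:u]
#7=u depends on [6:q]
#8=r depends on [6:q]
#9=q depends on [7:u, 8:r]
#10=t depends on [7:u]
sources: [0:r, 1:t]
N(rest) = Σ N(rest − s) over sources s of rest; N(one piece) = 1:
  size 1 → [9]=1  [10]=1
  size 2 → [8,9]=1  [9,10]=2
  size 3 → [7,9,10]=2  [8,9,10]=3
  size 4 → [7,8,9,10]=5
  size 5 → [6,7,8,9,10]=5
  size 6 → [5,6,7,8,9,10]=5
  size 7 → [4,5,6,7,8,9,10]=5
  size 8 → [3,4,5,6,7,8,9,10]=5
  size 9 → [1,3,4,5,6,7,8,9,10]=5  [2,3,4,5,6,7,8,9,10]=5
  first=0(r) contributes 10
  first=1(t) contributes 5
|[w]| = 15

15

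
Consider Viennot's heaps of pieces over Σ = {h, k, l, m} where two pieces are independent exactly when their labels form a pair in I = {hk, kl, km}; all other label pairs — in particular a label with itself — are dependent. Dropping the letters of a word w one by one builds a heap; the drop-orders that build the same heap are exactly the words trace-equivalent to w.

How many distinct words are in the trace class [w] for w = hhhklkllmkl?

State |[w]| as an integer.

165

0(h) covers ∅
1(h) covers 0:h
2(h) covers 1:h
3(k) covers ∅
4(l) covers 2:h
5(k) covers 3:k
6(l) covers 4:l
7(l) covers 6:l
8(m) covers 7:l
9(k) covers 5:k
10(l) covers 8:m
floor of heap: 0:h, 3:k
completions by unplaced set U, small U first (add the entries for U minus each lowest piece of U):
  |U|=1: {9}:1  {10}:1
  |U|=2: {5,9}:1  {8,10}:1  {9,10}:2
  |U|=3: {3,5,9}:1  {5,9,10}:3  {7,8,10}:1  {8,9,10}:3
  |U|=4: {3,5,9,10}:4  {5,8,9,10}:6  {6,7,8,10}:1  {7,8,9,10}:4
  |U|=5: {3,5,8,9,10}:10  {4,6,7,8,10}:1  {5,7,8,9,10}:10  {6,7,8,9,10}:5
  |U|=6: {2,4,6,7,8,10}:1  {3,5,7,8,9,10}:20  {4,6,7,8,9,10}:6  {5,6,7,8,9,10}:15
  |U|=7: {1,2,4,6,7,8,10}:1  {2,4,6,7,8,9,10}:7  {3,5,6,7,8,9,10}:35  {4,5,6,7,8,9,10}:21
  |U|=8: {0,1,2,4,6,7,8,10}:1  {1,2,4,6,7,8,9,10}:8  {2,4,5,6,7,8,9,10}:28  {3,4,5,6,7,8,9,10}:56
  |U|=9: {0,1,2,4,6,7,8,9,10}:9  {1,2,4,5,6,7,8,9,10}:36  {2,3,4,5,6,7,8,9,10}:84
  start at 0(h): 120
  start at 3(k): 45
sum over floor = 165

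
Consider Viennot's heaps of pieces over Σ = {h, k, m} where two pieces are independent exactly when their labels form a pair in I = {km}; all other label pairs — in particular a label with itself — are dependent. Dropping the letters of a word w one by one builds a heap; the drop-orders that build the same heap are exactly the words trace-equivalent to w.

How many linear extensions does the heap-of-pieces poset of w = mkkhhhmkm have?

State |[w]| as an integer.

9

drop 0:m onto floor
drop 1:k onto floor
drop 2:k onto {1:k}
drop 3:h onto {0:m, 2:k}
drop 4:h onto {3:h}
drop 5:h onto {4:h}
drop 6:m onto {5:h}
drop 7:k onto {5:h}
drop 8:m onto {6:m}
ground layer = {0:m, 1:k}
drop-orders for the pieces not yet dropped (sum over which currently-grounded one goes next):
  1 to go: {7} 1  {8} 1
  2 to go: {6,8} 1  {7,8} 2
  3 to go: {6,7,8} 3
  4 to go: {5,6,7,8} 3
  5 to go: {4,5,6,7,8} 3
  6 to go: {3,4,5,6,7,8} 3
  7 to go: {0,3,4,5,6,7,8} 3  {2,3,4,5,6,7,8} 3
  if 0:m drops first: 3 orders
  if 1:k drops first: 6 orders
heap linearizations: 9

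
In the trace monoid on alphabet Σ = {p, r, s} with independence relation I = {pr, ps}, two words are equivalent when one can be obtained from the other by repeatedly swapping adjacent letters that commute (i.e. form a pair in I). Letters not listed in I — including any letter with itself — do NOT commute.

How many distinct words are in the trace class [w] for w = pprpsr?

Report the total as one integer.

drop 0:p onto floor
drop 1:p onto {0:p}
drop 2:r onto floor
drop 3:p onto {1:p}
drop 4:s onto {2:r}
drop 5:r onto {4:s}
ground layer = {0:p, 2:r}
drop-orders for the pieces not yet dropped (sum over which currently-grounded one goes next):
  1 to go: {3} 1  {5} 1
  2 to go: {1,3} 1  {3,5} 2  {4,5} 1
  3 to go: {0,1,3} 1  {1,3,5} 3  {2,4,5} 1  {3,4,5} 3
  4 to go: {0,1,3,5} 4  {1,3,4,5} 6  {2,3,4,5} 4
  if 0:p drops first: 10 orders
  if 2:r drops first: 10 orders
heap linearizations: 20

20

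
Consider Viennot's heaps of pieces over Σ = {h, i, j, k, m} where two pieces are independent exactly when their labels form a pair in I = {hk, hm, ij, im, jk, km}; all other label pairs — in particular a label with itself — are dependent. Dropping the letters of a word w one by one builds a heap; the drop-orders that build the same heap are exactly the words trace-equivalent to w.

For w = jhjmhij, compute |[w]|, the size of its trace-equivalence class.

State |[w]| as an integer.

0(j) covers ∅
1(h) covers 0:j
2(j) covers 1:h
3(m) covers 2:j
4(h) covers 2:j
5(i) covers 4:h
6(j) covers 3:m, 4:h
floor of heap: 0:j
completions by unplaced set U, small U first (add the entries for U minus each lowest piece of U):
  |U|=1: {5}:1  {6}:1
  |U|=2: {3,6}:1  {5,6}:2
  |U|=3: {3,5,6}:3  {4,5,6}:2
  |U|=4: {3,4,5,6}:5
  |U|=5: {2,3,4,5,6}:5
  start at 0(j): 5

5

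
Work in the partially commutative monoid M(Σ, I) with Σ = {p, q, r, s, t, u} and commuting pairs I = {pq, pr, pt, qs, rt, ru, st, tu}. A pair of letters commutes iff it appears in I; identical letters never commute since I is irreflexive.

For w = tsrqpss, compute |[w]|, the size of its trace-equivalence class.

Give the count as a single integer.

0(t) covers ∅
1(s) covers ∅
2(r) covers 1:s
3(q) covers 0:t, 2:r
4(p) covers 1:s
5(s) covers 2:r, 4:p
6(s) covers 5:s
floor of heap: 0:t, 1:s
completions by unplaced set U, small U first (add the entries for U minus each lowest piece of U):
  |U|=1: {3}:1  {6}:1
  |U|=2: {0,3}:1  {3,6}:2  {5,6}:1
  |U|=3: {0,3,6}:3  {3,5,6}:3  {4,5,6}:1
  |U|=4: {0,3,5,6}:6  {2,3,5,6}:3  {3,4,5,6}:4
  |U|=5: {0,2,3,5,6}:9  {0,3,4,5,6}:10  {2,3,4,5,6}:7
  start at 0(t): 7
  start at 1(s): 26
sum over floor = 33

33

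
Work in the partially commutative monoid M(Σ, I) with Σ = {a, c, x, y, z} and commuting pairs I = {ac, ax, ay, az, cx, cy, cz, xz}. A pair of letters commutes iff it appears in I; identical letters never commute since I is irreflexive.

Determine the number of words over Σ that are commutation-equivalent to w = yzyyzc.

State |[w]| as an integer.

6

drop 0:y onto floor
drop 1:z onto {0:y}
drop 2:y onto {1:z}
drop 3:y onto {2:y}
drop 4:z onto {3:y}
drop 5:c onto floor
ground layer = {0:y, 5:c}
drop-orders for the pieces not yet dropped (sum over which currently-grounded one goes next):
  1 to go: {4} 1  {5} 1
  2 to go: {3,4} 1  {4,5} 2
  3 to go: {2,3,4} 1  {3,4,5} 3
  4 to go: {1,2,3,4} 1  {2,3,4,5} 4
  if 0:y drops first: 5 orders
  if 5:c drops first: 1 orders
heap linearizations: 6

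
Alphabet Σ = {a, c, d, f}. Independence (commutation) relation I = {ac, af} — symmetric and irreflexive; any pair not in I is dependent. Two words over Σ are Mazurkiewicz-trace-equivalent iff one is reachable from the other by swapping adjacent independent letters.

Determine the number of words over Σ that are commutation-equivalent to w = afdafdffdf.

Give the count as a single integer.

piece 0:a — minimal
piece 1:f — minimal
piece 2:d rests on {0:a, 1:f}
piece 3:a rests on {2:d}
piece 4:f rests on {2:d}
piece 5:d rests on {3:a, 4:f}
piece 6:f rests on {5:d}
piece 7:f rests on {6:f}
piece 8:d rests on {7:f}
piece 9:f rests on {8:d}
minimal pieces: {0:a, 1:f}
ways to finish when only these pieces remain (= sum over removing one remaining piece with nothing left below it):
  1 left: {9}→1
  2 left: {8,9}→1
  3 left: {7,8,9}→1
  4 left: {6,7,8,9}→1
  5 left: {5,6,7,8,9}→1
  6 left: {3,5,6,7,8,9}→1  {4,5,6,7,8,9}→1
  7 left: {3,4,5,6,7,8,9}→2
  8 left: {2,3,4,5,6,7,8,9}→2
  placing 0:a first → 2 extensions
  placing 1:f first → 2 extensions
total linear extensions = 4

4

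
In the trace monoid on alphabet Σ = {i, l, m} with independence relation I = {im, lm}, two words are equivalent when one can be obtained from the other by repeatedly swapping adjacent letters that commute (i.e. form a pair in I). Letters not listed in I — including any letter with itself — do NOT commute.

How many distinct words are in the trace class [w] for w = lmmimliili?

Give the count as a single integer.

120

#0=l has no predecessor
#1=m has no predecessor
#2=m depends on [1:m]
#3=i depends on [0:l]
#4=m depends on [2:m]
#5=l depends on [3:i]
#6=i depends on [5:l]
#7=i depends on [6:i]
#8=l depends on [7:i]
#9=i depends on [8:l]
sources: [0:l, 1:m]
N(rest) = Σ N(rest − s) over sources s of rest; N(one piece) = 1:
  size 1 → [4]=1  [9]=1
  size 2 → [2,4]=1  [4,9]=2  [8,9]=1
  size 3 → [1,2,4]=1  [2,4,9]=3  [4,8,9]=3  [7,8,9]=1
  size 4 → [1,2,4,9]=4  [2,4,8,9]=6  [4,7,8,9]=4  [6,7,8,9]=1
  size 5 → [1,2,4,8,9]=10  [2,4,7,8,9]=10  [4,6,7,8,9]=5  [5,6,7,8,9]=1
  size 6 → [1,2,4,7,8,9]=20  [2,4,6,7,8,9]=15  [3,5,6,7,8,9]=1  [4,5,6,7,8,9]=6
  size 7 → [0,3,5,6,7,8,9]=1  [1,2,4,6,7,8,9]=35  [2,4,5,6,7,8,9]=21  [3,4,5,6,7,8,9]=7
  size 8 → [0,3,4,5,6,7,8,9]=8  [1,2,4,5,6,7,8,9]=56  [2,3,4,5,6,7,8,9]=28
  first=0(l) contributes 84
  first=1(m) contributes 36
|[w]| = 120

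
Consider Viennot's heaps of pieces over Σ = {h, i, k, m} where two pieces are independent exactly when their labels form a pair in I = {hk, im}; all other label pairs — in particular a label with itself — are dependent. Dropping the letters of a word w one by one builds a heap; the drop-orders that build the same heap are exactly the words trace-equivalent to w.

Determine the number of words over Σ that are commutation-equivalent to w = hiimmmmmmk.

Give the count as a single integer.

28

0(h) covers ∅
1(i) covers 0:h
2(i) covers 1:i
3(m) covers 0:h
4(m) covers 3:m
5(m) covers 4:m
6(m) covers 5:m
7(m) covers 6:m
8(m) covers 7:m
9(k) covers 2:i, 8:m
floor of heap: 0:h
completions by unplaced set U, small U first (add the entries for U minus each lowest piece of U):
  |U|=1: {9}:1
  |U|=2: {2,9}:1  {8,9}:1
  |U|=3: {1,2,9}:1  {2,8,9}:2  {7,8,9}:1
  |U|=4: {1,2,8,9}:3  {2,7,8,9}:3  {6,7,8,9}:1
  |U|=5: {1,2,7,8,9}:6  {2,6,7,8,9}:4  {5,6,7,8,9}:1
  |U|=6: {1,2,6,7,8,9}:10  {2,5,6,7,8,9}:5  {4,5,6,7,8,9}:1
  |U|=7: {1,2,5,6,7,8,9}:15  {2,4,5,6,7,8,9}:6  {3,4,5,6,7,8,9}:1
  |U|=8: {1,2,4,5,6,7,8,9}:21  {2,3,4,5,6,7,8,9}:7
  start at 0(h): 28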